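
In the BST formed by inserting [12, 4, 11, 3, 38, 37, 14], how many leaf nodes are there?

Tree built from: [12, 4, 11, 3, 38, 37, 14]
Tree (level-order array): [12, 4, 38, 3, 11, 37, None, None, None, None, None, 14]
Rule: A leaf has 0 children.
Per-node child counts:
  node 12: 2 child(ren)
  node 4: 2 child(ren)
  node 3: 0 child(ren)
  node 11: 0 child(ren)
  node 38: 1 child(ren)
  node 37: 1 child(ren)
  node 14: 0 child(ren)
Matching nodes: [3, 11, 14]
Count of leaf nodes: 3


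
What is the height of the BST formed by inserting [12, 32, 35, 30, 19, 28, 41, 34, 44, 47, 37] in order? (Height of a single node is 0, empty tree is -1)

Insertion order: [12, 32, 35, 30, 19, 28, 41, 34, 44, 47, 37]
Tree (level-order array): [12, None, 32, 30, 35, 19, None, 34, 41, None, 28, None, None, 37, 44, None, None, None, None, None, 47]
Compute height bottom-up (empty subtree = -1):
  height(28) = 1 + max(-1, -1) = 0
  height(19) = 1 + max(-1, 0) = 1
  height(30) = 1 + max(1, -1) = 2
  height(34) = 1 + max(-1, -1) = 0
  height(37) = 1 + max(-1, -1) = 0
  height(47) = 1 + max(-1, -1) = 0
  height(44) = 1 + max(-1, 0) = 1
  height(41) = 1 + max(0, 1) = 2
  height(35) = 1 + max(0, 2) = 3
  height(32) = 1 + max(2, 3) = 4
  height(12) = 1 + max(-1, 4) = 5
Height = 5


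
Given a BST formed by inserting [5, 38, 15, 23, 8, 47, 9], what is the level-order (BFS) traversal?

Tree insertion order: [5, 38, 15, 23, 8, 47, 9]
Tree (level-order array): [5, None, 38, 15, 47, 8, 23, None, None, None, 9]
BFS from the root, enqueuing left then right child of each popped node:
  queue [5] -> pop 5, enqueue [38], visited so far: [5]
  queue [38] -> pop 38, enqueue [15, 47], visited so far: [5, 38]
  queue [15, 47] -> pop 15, enqueue [8, 23], visited so far: [5, 38, 15]
  queue [47, 8, 23] -> pop 47, enqueue [none], visited so far: [5, 38, 15, 47]
  queue [8, 23] -> pop 8, enqueue [9], visited so far: [5, 38, 15, 47, 8]
  queue [23, 9] -> pop 23, enqueue [none], visited so far: [5, 38, 15, 47, 8, 23]
  queue [9] -> pop 9, enqueue [none], visited so far: [5, 38, 15, 47, 8, 23, 9]
Result: [5, 38, 15, 47, 8, 23, 9]


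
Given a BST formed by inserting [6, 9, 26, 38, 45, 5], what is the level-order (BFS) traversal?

Tree insertion order: [6, 9, 26, 38, 45, 5]
Tree (level-order array): [6, 5, 9, None, None, None, 26, None, 38, None, 45]
BFS from the root, enqueuing left then right child of each popped node:
  queue [6] -> pop 6, enqueue [5, 9], visited so far: [6]
  queue [5, 9] -> pop 5, enqueue [none], visited so far: [6, 5]
  queue [9] -> pop 9, enqueue [26], visited so far: [6, 5, 9]
  queue [26] -> pop 26, enqueue [38], visited so far: [6, 5, 9, 26]
  queue [38] -> pop 38, enqueue [45], visited so far: [6, 5, 9, 26, 38]
  queue [45] -> pop 45, enqueue [none], visited so far: [6, 5, 9, 26, 38, 45]
Result: [6, 5, 9, 26, 38, 45]


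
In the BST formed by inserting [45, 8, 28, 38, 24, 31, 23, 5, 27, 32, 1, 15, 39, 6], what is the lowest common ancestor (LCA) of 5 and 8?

Tree insertion order: [45, 8, 28, 38, 24, 31, 23, 5, 27, 32, 1, 15, 39, 6]
Tree (level-order array): [45, 8, None, 5, 28, 1, 6, 24, 38, None, None, None, None, 23, 27, 31, 39, 15, None, None, None, None, 32]
In a BST, the LCA of p=5, q=8 is the first node v on the
root-to-leaf path with p <= v <= q (go left if both < v, right if both > v).
Walk from root:
  at 45: both 5 and 8 < 45, go left
  at 8: 5 <= 8 <= 8, this is the LCA
LCA = 8


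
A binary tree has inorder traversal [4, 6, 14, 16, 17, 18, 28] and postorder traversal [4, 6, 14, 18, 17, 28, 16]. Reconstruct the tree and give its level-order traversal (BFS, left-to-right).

Inorder:   [4, 6, 14, 16, 17, 18, 28]
Postorder: [4, 6, 14, 18, 17, 28, 16]
Algorithm: postorder visits root last, so walk postorder right-to-left;
each value is the root of the current inorder slice — split it at that
value, recurse on the right subtree first, then the left.
Recursive splits:
  root=16; inorder splits into left=[4, 6, 14], right=[17, 18, 28]
  root=28; inorder splits into left=[17, 18], right=[]
  root=17; inorder splits into left=[], right=[18]
  root=18; inorder splits into left=[], right=[]
  root=14; inorder splits into left=[4, 6], right=[]
  root=6; inorder splits into left=[4], right=[]
  root=4; inorder splits into left=[], right=[]
Reconstructed level-order: [16, 14, 28, 6, 17, 4, 18]


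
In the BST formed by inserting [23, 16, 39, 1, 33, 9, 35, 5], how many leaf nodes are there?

Tree built from: [23, 16, 39, 1, 33, 9, 35, 5]
Tree (level-order array): [23, 16, 39, 1, None, 33, None, None, 9, None, 35, 5]
Rule: A leaf has 0 children.
Per-node child counts:
  node 23: 2 child(ren)
  node 16: 1 child(ren)
  node 1: 1 child(ren)
  node 9: 1 child(ren)
  node 5: 0 child(ren)
  node 39: 1 child(ren)
  node 33: 1 child(ren)
  node 35: 0 child(ren)
Matching nodes: [5, 35]
Count of leaf nodes: 2


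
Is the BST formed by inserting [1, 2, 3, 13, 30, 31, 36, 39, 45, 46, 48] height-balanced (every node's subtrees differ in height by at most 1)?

Tree (level-order array): [1, None, 2, None, 3, None, 13, None, 30, None, 31, None, 36, None, 39, None, 45, None, 46, None, 48]
Definition: a tree is height-balanced if, at every node, |h(left) - h(right)| <= 1 (empty subtree has height -1).
Bottom-up per-node check:
  node 48: h_left=-1, h_right=-1, diff=0 [OK], height=0
  node 46: h_left=-1, h_right=0, diff=1 [OK], height=1
  node 45: h_left=-1, h_right=1, diff=2 [FAIL (|-1-1|=2 > 1)], height=2
  node 39: h_left=-1, h_right=2, diff=3 [FAIL (|-1-2|=3 > 1)], height=3
  node 36: h_left=-1, h_right=3, diff=4 [FAIL (|-1-3|=4 > 1)], height=4
  node 31: h_left=-1, h_right=4, diff=5 [FAIL (|-1-4|=5 > 1)], height=5
  node 30: h_left=-1, h_right=5, diff=6 [FAIL (|-1-5|=6 > 1)], height=6
  node 13: h_left=-1, h_right=6, diff=7 [FAIL (|-1-6|=7 > 1)], height=7
  node 3: h_left=-1, h_right=7, diff=8 [FAIL (|-1-7|=8 > 1)], height=8
  node 2: h_left=-1, h_right=8, diff=9 [FAIL (|-1-8|=9 > 1)], height=9
  node 1: h_left=-1, h_right=9, diff=10 [FAIL (|-1-9|=10 > 1)], height=10
Node 45 violates the condition: |-1 - 1| = 2 > 1.
Result: Not balanced


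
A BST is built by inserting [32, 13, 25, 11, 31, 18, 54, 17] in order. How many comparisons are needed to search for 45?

Search path for 45: 32 -> 54
Found: False
Comparisons: 2


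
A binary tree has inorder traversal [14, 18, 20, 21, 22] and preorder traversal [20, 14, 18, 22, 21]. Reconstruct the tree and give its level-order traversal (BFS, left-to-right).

Inorder:  [14, 18, 20, 21, 22]
Preorder: [20, 14, 18, 22, 21]
Algorithm: preorder visits root first, so consume preorder in order;
for each root, split the current inorder slice at that value into
left-subtree inorder and right-subtree inorder, then recurse.
Recursive splits:
  root=20; inorder splits into left=[14, 18], right=[21, 22]
  root=14; inorder splits into left=[], right=[18]
  root=18; inorder splits into left=[], right=[]
  root=22; inorder splits into left=[21], right=[]
  root=21; inorder splits into left=[], right=[]
Reconstructed level-order: [20, 14, 22, 18, 21]


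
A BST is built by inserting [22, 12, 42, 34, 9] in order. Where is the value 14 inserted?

Starting tree (level order): [22, 12, 42, 9, None, 34]
Insertion path: 22 -> 12
Result: insert 14 as right child of 12
Final tree (level order): [22, 12, 42, 9, 14, 34]


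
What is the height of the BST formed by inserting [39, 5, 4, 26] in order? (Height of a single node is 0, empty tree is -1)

Insertion order: [39, 5, 4, 26]
Tree (level-order array): [39, 5, None, 4, 26]
Compute height bottom-up (empty subtree = -1):
  height(4) = 1 + max(-1, -1) = 0
  height(26) = 1 + max(-1, -1) = 0
  height(5) = 1 + max(0, 0) = 1
  height(39) = 1 + max(1, -1) = 2
Height = 2


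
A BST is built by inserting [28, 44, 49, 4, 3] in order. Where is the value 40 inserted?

Starting tree (level order): [28, 4, 44, 3, None, None, 49]
Insertion path: 28 -> 44
Result: insert 40 as left child of 44
Final tree (level order): [28, 4, 44, 3, None, 40, 49]


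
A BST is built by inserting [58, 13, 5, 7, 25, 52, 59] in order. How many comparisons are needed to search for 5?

Search path for 5: 58 -> 13 -> 5
Found: True
Comparisons: 3


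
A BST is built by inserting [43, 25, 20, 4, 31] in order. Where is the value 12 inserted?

Starting tree (level order): [43, 25, None, 20, 31, 4]
Insertion path: 43 -> 25 -> 20 -> 4
Result: insert 12 as right child of 4
Final tree (level order): [43, 25, None, 20, 31, 4, None, None, None, None, 12]


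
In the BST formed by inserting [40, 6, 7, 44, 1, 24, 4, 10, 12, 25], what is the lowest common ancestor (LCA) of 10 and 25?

Tree insertion order: [40, 6, 7, 44, 1, 24, 4, 10, 12, 25]
Tree (level-order array): [40, 6, 44, 1, 7, None, None, None, 4, None, 24, None, None, 10, 25, None, 12]
In a BST, the LCA of p=10, q=25 is the first node v on the
root-to-leaf path with p <= v <= q (go left if both < v, right if both > v).
Walk from root:
  at 40: both 10 and 25 < 40, go left
  at 6: both 10 and 25 > 6, go right
  at 7: both 10 and 25 > 7, go right
  at 24: 10 <= 24 <= 25, this is the LCA
LCA = 24


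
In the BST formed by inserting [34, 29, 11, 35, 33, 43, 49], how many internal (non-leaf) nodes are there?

Tree built from: [34, 29, 11, 35, 33, 43, 49]
Tree (level-order array): [34, 29, 35, 11, 33, None, 43, None, None, None, None, None, 49]
Rule: An internal node has at least one child.
Per-node child counts:
  node 34: 2 child(ren)
  node 29: 2 child(ren)
  node 11: 0 child(ren)
  node 33: 0 child(ren)
  node 35: 1 child(ren)
  node 43: 1 child(ren)
  node 49: 0 child(ren)
Matching nodes: [34, 29, 35, 43]
Count of internal (non-leaf) nodes: 4


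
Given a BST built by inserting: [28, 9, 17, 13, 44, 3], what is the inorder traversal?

Tree insertion order: [28, 9, 17, 13, 44, 3]
Tree (level-order array): [28, 9, 44, 3, 17, None, None, None, None, 13]
Inorder traversal: [3, 9, 13, 17, 28, 44]


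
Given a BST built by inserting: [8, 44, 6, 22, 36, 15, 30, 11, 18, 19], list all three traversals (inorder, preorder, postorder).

Tree insertion order: [8, 44, 6, 22, 36, 15, 30, 11, 18, 19]
Tree (level-order array): [8, 6, 44, None, None, 22, None, 15, 36, 11, 18, 30, None, None, None, None, 19]
Inorder (L, root, R): [6, 8, 11, 15, 18, 19, 22, 30, 36, 44]
Preorder (root, L, R): [8, 6, 44, 22, 15, 11, 18, 19, 36, 30]
Postorder (L, R, root): [6, 11, 19, 18, 15, 30, 36, 22, 44, 8]


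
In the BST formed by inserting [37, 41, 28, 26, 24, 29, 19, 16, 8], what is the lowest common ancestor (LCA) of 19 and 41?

Tree insertion order: [37, 41, 28, 26, 24, 29, 19, 16, 8]
Tree (level-order array): [37, 28, 41, 26, 29, None, None, 24, None, None, None, 19, None, 16, None, 8]
In a BST, the LCA of p=19, q=41 is the first node v on the
root-to-leaf path with p <= v <= q (go left if both < v, right if both > v).
Walk from root:
  at 37: 19 <= 37 <= 41, this is the LCA
LCA = 37


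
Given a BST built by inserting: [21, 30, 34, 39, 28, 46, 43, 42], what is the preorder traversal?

Tree insertion order: [21, 30, 34, 39, 28, 46, 43, 42]
Tree (level-order array): [21, None, 30, 28, 34, None, None, None, 39, None, 46, 43, None, 42]
Preorder traversal: [21, 30, 28, 34, 39, 46, 43, 42]


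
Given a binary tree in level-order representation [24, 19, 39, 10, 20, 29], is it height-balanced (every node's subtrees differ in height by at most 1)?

Tree (level-order array): [24, 19, 39, 10, 20, 29]
Definition: a tree is height-balanced if, at every node, |h(left) - h(right)| <= 1 (empty subtree has height -1).
Bottom-up per-node check:
  node 10: h_left=-1, h_right=-1, diff=0 [OK], height=0
  node 20: h_left=-1, h_right=-1, diff=0 [OK], height=0
  node 19: h_left=0, h_right=0, diff=0 [OK], height=1
  node 29: h_left=-1, h_right=-1, diff=0 [OK], height=0
  node 39: h_left=0, h_right=-1, diff=1 [OK], height=1
  node 24: h_left=1, h_right=1, diff=0 [OK], height=2
All nodes satisfy the balance condition.
Result: Balanced


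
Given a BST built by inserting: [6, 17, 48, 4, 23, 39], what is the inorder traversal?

Tree insertion order: [6, 17, 48, 4, 23, 39]
Tree (level-order array): [6, 4, 17, None, None, None, 48, 23, None, None, 39]
Inorder traversal: [4, 6, 17, 23, 39, 48]


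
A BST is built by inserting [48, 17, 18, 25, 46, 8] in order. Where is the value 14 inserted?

Starting tree (level order): [48, 17, None, 8, 18, None, None, None, 25, None, 46]
Insertion path: 48 -> 17 -> 8
Result: insert 14 as right child of 8
Final tree (level order): [48, 17, None, 8, 18, None, 14, None, 25, None, None, None, 46]


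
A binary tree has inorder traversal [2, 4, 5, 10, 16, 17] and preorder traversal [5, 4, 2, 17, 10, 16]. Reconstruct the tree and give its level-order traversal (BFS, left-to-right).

Inorder:  [2, 4, 5, 10, 16, 17]
Preorder: [5, 4, 2, 17, 10, 16]
Algorithm: preorder visits root first, so consume preorder in order;
for each root, split the current inorder slice at that value into
left-subtree inorder and right-subtree inorder, then recurse.
Recursive splits:
  root=5; inorder splits into left=[2, 4], right=[10, 16, 17]
  root=4; inorder splits into left=[2], right=[]
  root=2; inorder splits into left=[], right=[]
  root=17; inorder splits into left=[10, 16], right=[]
  root=10; inorder splits into left=[], right=[16]
  root=16; inorder splits into left=[], right=[]
Reconstructed level-order: [5, 4, 17, 2, 10, 16]


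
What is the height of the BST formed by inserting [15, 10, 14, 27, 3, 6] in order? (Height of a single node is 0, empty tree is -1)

Insertion order: [15, 10, 14, 27, 3, 6]
Tree (level-order array): [15, 10, 27, 3, 14, None, None, None, 6]
Compute height bottom-up (empty subtree = -1):
  height(6) = 1 + max(-1, -1) = 0
  height(3) = 1 + max(-1, 0) = 1
  height(14) = 1 + max(-1, -1) = 0
  height(10) = 1 + max(1, 0) = 2
  height(27) = 1 + max(-1, -1) = 0
  height(15) = 1 + max(2, 0) = 3
Height = 3


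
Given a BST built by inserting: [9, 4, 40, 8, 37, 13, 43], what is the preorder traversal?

Tree insertion order: [9, 4, 40, 8, 37, 13, 43]
Tree (level-order array): [9, 4, 40, None, 8, 37, 43, None, None, 13]
Preorder traversal: [9, 4, 8, 40, 37, 13, 43]


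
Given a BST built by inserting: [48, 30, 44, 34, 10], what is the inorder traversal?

Tree insertion order: [48, 30, 44, 34, 10]
Tree (level-order array): [48, 30, None, 10, 44, None, None, 34]
Inorder traversal: [10, 30, 34, 44, 48]


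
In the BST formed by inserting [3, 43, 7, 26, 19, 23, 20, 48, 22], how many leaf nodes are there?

Tree built from: [3, 43, 7, 26, 19, 23, 20, 48, 22]
Tree (level-order array): [3, None, 43, 7, 48, None, 26, None, None, 19, None, None, 23, 20, None, None, 22]
Rule: A leaf has 0 children.
Per-node child counts:
  node 3: 1 child(ren)
  node 43: 2 child(ren)
  node 7: 1 child(ren)
  node 26: 1 child(ren)
  node 19: 1 child(ren)
  node 23: 1 child(ren)
  node 20: 1 child(ren)
  node 22: 0 child(ren)
  node 48: 0 child(ren)
Matching nodes: [22, 48]
Count of leaf nodes: 2


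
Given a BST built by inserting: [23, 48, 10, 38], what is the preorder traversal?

Tree insertion order: [23, 48, 10, 38]
Tree (level-order array): [23, 10, 48, None, None, 38]
Preorder traversal: [23, 10, 48, 38]


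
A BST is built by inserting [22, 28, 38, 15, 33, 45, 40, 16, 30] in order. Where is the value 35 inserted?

Starting tree (level order): [22, 15, 28, None, 16, None, 38, None, None, 33, 45, 30, None, 40]
Insertion path: 22 -> 28 -> 38 -> 33
Result: insert 35 as right child of 33
Final tree (level order): [22, 15, 28, None, 16, None, 38, None, None, 33, 45, 30, 35, 40]


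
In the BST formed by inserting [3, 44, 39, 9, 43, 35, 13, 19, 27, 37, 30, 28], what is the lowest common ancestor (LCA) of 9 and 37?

Tree insertion order: [3, 44, 39, 9, 43, 35, 13, 19, 27, 37, 30, 28]
Tree (level-order array): [3, None, 44, 39, None, 9, 43, None, 35, None, None, 13, 37, None, 19, None, None, None, 27, None, 30, 28]
In a BST, the LCA of p=9, q=37 is the first node v on the
root-to-leaf path with p <= v <= q (go left if both < v, right if both > v).
Walk from root:
  at 3: both 9 and 37 > 3, go right
  at 44: both 9 and 37 < 44, go left
  at 39: both 9 and 37 < 39, go left
  at 9: 9 <= 9 <= 37, this is the LCA
LCA = 9


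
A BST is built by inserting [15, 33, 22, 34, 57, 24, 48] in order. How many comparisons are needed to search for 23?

Search path for 23: 15 -> 33 -> 22 -> 24
Found: False
Comparisons: 4


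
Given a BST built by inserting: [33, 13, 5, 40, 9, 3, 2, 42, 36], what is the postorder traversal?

Tree insertion order: [33, 13, 5, 40, 9, 3, 2, 42, 36]
Tree (level-order array): [33, 13, 40, 5, None, 36, 42, 3, 9, None, None, None, None, 2]
Postorder traversal: [2, 3, 9, 5, 13, 36, 42, 40, 33]


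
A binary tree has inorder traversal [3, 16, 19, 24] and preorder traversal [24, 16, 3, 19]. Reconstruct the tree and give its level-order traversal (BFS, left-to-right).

Inorder:  [3, 16, 19, 24]
Preorder: [24, 16, 3, 19]
Algorithm: preorder visits root first, so consume preorder in order;
for each root, split the current inorder slice at that value into
left-subtree inorder and right-subtree inorder, then recurse.
Recursive splits:
  root=24; inorder splits into left=[3, 16, 19], right=[]
  root=16; inorder splits into left=[3], right=[19]
  root=3; inorder splits into left=[], right=[]
  root=19; inorder splits into left=[], right=[]
Reconstructed level-order: [24, 16, 3, 19]


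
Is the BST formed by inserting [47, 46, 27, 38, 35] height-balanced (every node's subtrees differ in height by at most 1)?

Tree (level-order array): [47, 46, None, 27, None, None, 38, 35]
Definition: a tree is height-balanced if, at every node, |h(left) - h(right)| <= 1 (empty subtree has height -1).
Bottom-up per-node check:
  node 35: h_left=-1, h_right=-1, diff=0 [OK], height=0
  node 38: h_left=0, h_right=-1, diff=1 [OK], height=1
  node 27: h_left=-1, h_right=1, diff=2 [FAIL (|-1-1|=2 > 1)], height=2
  node 46: h_left=2, h_right=-1, diff=3 [FAIL (|2--1|=3 > 1)], height=3
  node 47: h_left=3, h_right=-1, diff=4 [FAIL (|3--1|=4 > 1)], height=4
Node 27 violates the condition: |-1 - 1| = 2 > 1.
Result: Not balanced


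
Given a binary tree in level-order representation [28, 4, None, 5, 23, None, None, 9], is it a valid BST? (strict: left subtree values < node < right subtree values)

Level-order array: [28, 4, None, 5, 23, None, None, 9]
Validate using subtree bounds (lo, hi): at each node, require lo < value < hi,
then recurse left with hi=value and right with lo=value.
Preorder trace (stopping at first violation):
  at node 28 with bounds (-inf, +inf): OK
  at node 4 with bounds (-inf, 28): OK
  at node 5 with bounds (-inf, 4): VIOLATION
Node 5 violates its bound: not (-inf < 5 < 4).
Result: Not a valid BST


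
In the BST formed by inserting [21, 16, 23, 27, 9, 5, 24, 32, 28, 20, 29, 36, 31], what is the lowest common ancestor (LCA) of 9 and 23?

Tree insertion order: [21, 16, 23, 27, 9, 5, 24, 32, 28, 20, 29, 36, 31]
Tree (level-order array): [21, 16, 23, 9, 20, None, 27, 5, None, None, None, 24, 32, None, None, None, None, 28, 36, None, 29, None, None, None, 31]
In a BST, the LCA of p=9, q=23 is the first node v on the
root-to-leaf path with p <= v <= q (go left if both < v, right if both > v).
Walk from root:
  at 21: 9 <= 21 <= 23, this is the LCA
LCA = 21


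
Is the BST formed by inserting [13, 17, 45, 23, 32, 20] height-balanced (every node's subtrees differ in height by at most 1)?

Tree (level-order array): [13, None, 17, None, 45, 23, None, 20, 32]
Definition: a tree is height-balanced if, at every node, |h(left) - h(right)| <= 1 (empty subtree has height -1).
Bottom-up per-node check:
  node 20: h_left=-1, h_right=-1, diff=0 [OK], height=0
  node 32: h_left=-1, h_right=-1, diff=0 [OK], height=0
  node 23: h_left=0, h_right=0, diff=0 [OK], height=1
  node 45: h_left=1, h_right=-1, diff=2 [FAIL (|1--1|=2 > 1)], height=2
  node 17: h_left=-1, h_right=2, diff=3 [FAIL (|-1-2|=3 > 1)], height=3
  node 13: h_left=-1, h_right=3, diff=4 [FAIL (|-1-3|=4 > 1)], height=4
Node 45 violates the condition: |1 - -1| = 2 > 1.
Result: Not balanced


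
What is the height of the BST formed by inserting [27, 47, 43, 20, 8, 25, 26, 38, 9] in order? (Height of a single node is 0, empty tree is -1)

Insertion order: [27, 47, 43, 20, 8, 25, 26, 38, 9]
Tree (level-order array): [27, 20, 47, 8, 25, 43, None, None, 9, None, 26, 38]
Compute height bottom-up (empty subtree = -1):
  height(9) = 1 + max(-1, -1) = 0
  height(8) = 1 + max(-1, 0) = 1
  height(26) = 1 + max(-1, -1) = 0
  height(25) = 1 + max(-1, 0) = 1
  height(20) = 1 + max(1, 1) = 2
  height(38) = 1 + max(-1, -1) = 0
  height(43) = 1 + max(0, -1) = 1
  height(47) = 1 + max(1, -1) = 2
  height(27) = 1 + max(2, 2) = 3
Height = 3


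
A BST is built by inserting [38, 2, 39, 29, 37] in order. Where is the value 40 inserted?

Starting tree (level order): [38, 2, 39, None, 29, None, None, None, 37]
Insertion path: 38 -> 39
Result: insert 40 as right child of 39
Final tree (level order): [38, 2, 39, None, 29, None, 40, None, 37]


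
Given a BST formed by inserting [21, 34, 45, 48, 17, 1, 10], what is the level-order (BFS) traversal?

Tree insertion order: [21, 34, 45, 48, 17, 1, 10]
Tree (level-order array): [21, 17, 34, 1, None, None, 45, None, 10, None, 48]
BFS from the root, enqueuing left then right child of each popped node:
  queue [21] -> pop 21, enqueue [17, 34], visited so far: [21]
  queue [17, 34] -> pop 17, enqueue [1], visited so far: [21, 17]
  queue [34, 1] -> pop 34, enqueue [45], visited so far: [21, 17, 34]
  queue [1, 45] -> pop 1, enqueue [10], visited so far: [21, 17, 34, 1]
  queue [45, 10] -> pop 45, enqueue [48], visited so far: [21, 17, 34, 1, 45]
  queue [10, 48] -> pop 10, enqueue [none], visited so far: [21, 17, 34, 1, 45, 10]
  queue [48] -> pop 48, enqueue [none], visited so far: [21, 17, 34, 1, 45, 10, 48]
Result: [21, 17, 34, 1, 45, 10, 48]


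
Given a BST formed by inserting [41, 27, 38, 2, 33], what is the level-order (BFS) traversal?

Tree insertion order: [41, 27, 38, 2, 33]
Tree (level-order array): [41, 27, None, 2, 38, None, None, 33]
BFS from the root, enqueuing left then right child of each popped node:
  queue [41] -> pop 41, enqueue [27], visited so far: [41]
  queue [27] -> pop 27, enqueue [2, 38], visited so far: [41, 27]
  queue [2, 38] -> pop 2, enqueue [none], visited so far: [41, 27, 2]
  queue [38] -> pop 38, enqueue [33], visited so far: [41, 27, 2, 38]
  queue [33] -> pop 33, enqueue [none], visited so far: [41, 27, 2, 38, 33]
Result: [41, 27, 2, 38, 33]


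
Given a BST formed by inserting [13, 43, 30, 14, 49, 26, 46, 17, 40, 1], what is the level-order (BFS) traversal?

Tree insertion order: [13, 43, 30, 14, 49, 26, 46, 17, 40, 1]
Tree (level-order array): [13, 1, 43, None, None, 30, 49, 14, 40, 46, None, None, 26, None, None, None, None, 17]
BFS from the root, enqueuing left then right child of each popped node:
  queue [13] -> pop 13, enqueue [1, 43], visited so far: [13]
  queue [1, 43] -> pop 1, enqueue [none], visited so far: [13, 1]
  queue [43] -> pop 43, enqueue [30, 49], visited so far: [13, 1, 43]
  queue [30, 49] -> pop 30, enqueue [14, 40], visited so far: [13, 1, 43, 30]
  queue [49, 14, 40] -> pop 49, enqueue [46], visited so far: [13, 1, 43, 30, 49]
  queue [14, 40, 46] -> pop 14, enqueue [26], visited so far: [13, 1, 43, 30, 49, 14]
  queue [40, 46, 26] -> pop 40, enqueue [none], visited so far: [13, 1, 43, 30, 49, 14, 40]
  queue [46, 26] -> pop 46, enqueue [none], visited so far: [13, 1, 43, 30, 49, 14, 40, 46]
  queue [26] -> pop 26, enqueue [17], visited so far: [13, 1, 43, 30, 49, 14, 40, 46, 26]
  queue [17] -> pop 17, enqueue [none], visited so far: [13, 1, 43, 30, 49, 14, 40, 46, 26, 17]
Result: [13, 1, 43, 30, 49, 14, 40, 46, 26, 17]


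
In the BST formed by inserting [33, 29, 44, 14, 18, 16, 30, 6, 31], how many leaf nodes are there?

Tree built from: [33, 29, 44, 14, 18, 16, 30, 6, 31]
Tree (level-order array): [33, 29, 44, 14, 30, None, None, 6, 18, None, 31, None, None, 16]
Rule: A leaf has 0 children.
Per-node child counts:
  node 33: 2 child(ren)
  node 29: 2 child(ren)
  node 14: 2 child(ren)
  node 6: 0 child(ren)
  node 18: 1 child(ren)
  node 16: 0 child(ren)
  node 30: 1 child(ren)
  node 31: 0 child(ren)
  node 44: 0 child(ren)
Matching nodes: [6, 16, 31, 44]
Count of leaf nodes: 4


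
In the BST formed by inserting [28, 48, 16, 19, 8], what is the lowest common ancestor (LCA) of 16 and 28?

Tree insertion order: [28, 48, 16, 19, 8]
Tree (level-order array): [28, 16, 48, 8, 19]
In a BST, the LCA of p=16, q=28 is the first node v on the
root-to-leaf path with p <= v <= q (go left if both < v, right if both > v).
Walk from root:
  at 28: 16 <= 28 <= 28, this is the LCA
LCA = 28


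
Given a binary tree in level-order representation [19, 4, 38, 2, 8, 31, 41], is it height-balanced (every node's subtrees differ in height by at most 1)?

Tree (level-order array): [19, 4, 38, 2, 8, 31, 41]
Definition: a tree is height-balanced if, at every node, |h(left) - h(right)| <= 1 (empty subtree has height -1).
Bottom-up per-node check:
  node 2: h_left=-1, h_right=-1, diff=0 [OK], height=0
  node 8: h_left=-1, h_right=-1, diff=0 [OK], height=0
  node 4: h_left=0, h_right=0, diff=0 [OK], height=1
  node 31: h_left=-1, h_right=-1, diff=0 [OK], height=0
  node 41: h_left=-1, h_right=-1, diff=0 [OK], height=0
  node 38: h_left=0, h_right=0, diff=0 [OK], height=1
  node 19: h_left=1, h_right=1, diff=0 [OK], height=2
All nodes satisfy the balance condition.
Result: Balanced


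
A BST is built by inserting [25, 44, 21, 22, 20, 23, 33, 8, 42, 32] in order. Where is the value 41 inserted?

Starting tree (level order): [25, 21, 44, 20, 22, 33, None, 8, None, None, 23, 32, 42]
Insertion path: 25 -> 44 -> 33 -> 42
Result: insert 41 as left child of 42
Final tree (level order): [25, 21, 44, 20, 22, 33, None, 8, None, None, 23, 32, 42, None, None, None, None, None, None, 41]


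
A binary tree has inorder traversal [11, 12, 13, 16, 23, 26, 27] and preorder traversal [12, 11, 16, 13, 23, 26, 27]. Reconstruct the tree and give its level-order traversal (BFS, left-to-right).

Inorder:  [11, 12, 13, 16, 23, 26, 27]
Preorder: [12, 11, 16, 13, 23, 26, 27]
Algorithm: preorder visits root first, so consume preorder in order;
for each root, split the current inorder slice at that value into
left-subtree inorder and right-subtree inorder, then recurse.
Recursive splits:
  root=12; inorder splits into left=[11], right=[13, 16, 23, 26, 27]
  root=11; inorder splits into left=[], right=[]
  root=16; inorder splits into left=[13], right=[23, 26, 27]
  root=13; inorder splits into left=[], right=[]
  root=23; inorder splits into left=[], right=[26, 27]
  root=26; inorder splits into left=[], right=[27]
  root=27; inorder splits into left=[], right=[]
Reconstructed level-order: [12, 11, 16, 13, 23, 26, 27]


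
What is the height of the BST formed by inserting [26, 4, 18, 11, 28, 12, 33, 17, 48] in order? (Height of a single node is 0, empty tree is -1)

Insertion order: [26, 4, 18, 11, 28, 12, 33, 17, 48]
Tree (level-order array): [26, 4, 28, None, 18, None, 33, 11, None, None, 48, None, 12, None, None, None, 17]
Compute height bottom-up (empty subtree = -1):
  height(17) = 1 + max(-1, -1) = 0
  height(12) = 1 + max(-1, 0) = 1
  height(11) = 1 + max(-1, 1) = 2
  height(18) = 1 + max(2, -1) = 3
  height(4) = 1 + max(-1, 3) = 4
  height(48) = 1 + max(-1, -1) = 0
  height(33) = 1 + max(-1, 0) = 1
  height(28) = 1 + max(-1, 1) = 2
  height(26) = 1 + max(4, 2) = 5
Height = 5


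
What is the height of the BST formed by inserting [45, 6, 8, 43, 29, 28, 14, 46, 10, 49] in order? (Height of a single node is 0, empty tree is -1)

Insertion order: [45, 6, 8, 43, 29, 28, 14, 46, 10, 49]
Tree (level-order array): [45, 6, 46, None, 8, None, 49, None, 43, None, None, 29, None, 28, None, 14, None, 10]
Compute height bottom-up (empty subtree = -1):
  height(10) = 1 + max(-1, -1) = 0
  height(14) = 1 + max(0, -1) = 1
  height(28) = 1 + max(1, -1) = 2
  height(29) = 1 + max(2, -1) = 3
  height(43) = 1 + max(3, -1) = 4
  height(8) = 1 + max(-1, 4) = 5
  height(6) = 1 + max(-1, 5) = 6
  height(49) = 1 + max(-1, -1) = 0
  height(46) = 1 + max(-1, 0) = 1
  height(45) = 1 + max(6, 1) = 7
Height = 7


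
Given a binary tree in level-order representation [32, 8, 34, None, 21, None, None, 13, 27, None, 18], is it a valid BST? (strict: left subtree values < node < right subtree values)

Level-order array: [32, 8, 34, None, 21, None, None, 13, 27, None, 18]
Validate using subtree bounds (lo, hi): at each node, require lo < value < hi,
then recurse left with hi=value and right with lo=value.
Preorder trace (stopping at first violation):
  at node 32 with bounds (-inf, +inf): OK
  at node 8 with bounds (-inf, 32): OK
  at node 21 with bounds (8, 32): OK
  at node 13 with bounds (8, 21): OK
  at node 18 with bounds (13, 21): OK
  at node 27 with bounds (21, 32): OK
  at node 34 with bounds (32, +inf): OK
No violation found at any node.
Result: Valid BST


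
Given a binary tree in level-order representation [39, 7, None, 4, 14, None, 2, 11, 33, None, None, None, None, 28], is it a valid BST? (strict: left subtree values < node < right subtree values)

Level-order array: [39, 7, None, 4, 14, None, 2, 11, 33, None, None, None, None, 28]
Validate using subtree bounds (lo, hi): at each node, require lo < value < hi,
then recurse left with hi=value and right with lo=value.
Preorder trace (stopping at first violation):
  at node 39 with bounds (-inf, +inf): OK
  at node 7 with bounds (-inf, 39): OK
  at node 4 with bounds (-inf, 7): OK
  at node 2 with bounds (4, 7): VIOLATION
Node 2 violates its bound: not (4 < 2 < 7).
Result: Not a valid BST


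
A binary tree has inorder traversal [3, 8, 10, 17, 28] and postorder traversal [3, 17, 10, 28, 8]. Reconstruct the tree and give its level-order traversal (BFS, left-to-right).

Inorder:   [3, 8, 10, 17, 28]
Postorder: [3, 17, 10, 28, 8]
Algorithm: postorder visits root last, so walk postorder right-to-left;
each value is the root of the current inorder slice — split it at that
value, recurse on the right subtree first, then the left.
Recursive splits:
  root=8; inorder splits into left=[3], right=[10, 17, 28]
  root=28; inorder splits into left=[10, 17], right=[]
  root=10; inorder splits into left=[], right=[17]
  root=17; inorder splits into left=[], right=[]
  root=3; inorder splits into left=[], right=[]
Reconstructed level-order: [8, 3, 28, 10, 17]


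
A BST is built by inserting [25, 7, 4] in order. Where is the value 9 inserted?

Starting tree (level order): [25, 7, None, 4]
Insertion path: 25 -> 7
Result: insert 9 as right child of 7
Final tree (level order): [25, 7, None, 4, 9]


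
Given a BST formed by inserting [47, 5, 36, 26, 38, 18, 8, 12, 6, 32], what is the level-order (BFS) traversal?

Tree insertion order: [47, 5, 36, 26, 38, 18, 8, 12, 6, 32]
Tree (level-order array): [47, 5, None, None, 36, 26, 38, 18, 32, None, None, 8, None, None, None, 6, 12]
BFS from the root, enqueuing left then right child of each popped node:
  queue [47] -> pop 47, enqueue [5], visited so far: [47]
  queue [5] -> pop 5, enqueue [36], visited so far: [47, 5]
  queue [36] -> pop 36, enqueue [26, 38], visited so far: [47, 5, 36]
  queue [26, 38] -> pop 26, enqueue [18, 32], visited so far: [47, 5, 36, 26]
  queue [38, 18, 32] -> pop 38, enqueue [none], visited so far: [47, 5, 36, 26, 38]
  queue [18, 32] -> pop 18, enqueue [8], visited so far: [47, 5, 36, 26, 38, 18]
  queue [32, 8] -> pop 32, enqueue [none], visited so far: [47, 5, 36, 26, 38, 18, 32]
  queue [8] -> pop 8, enqueue [6, 12], visited so far: [47, 5, 36, 26, 38, 18, 32, 8]
  queue [6, 12] -> pop 6, enqueue [none], visited so far: [47, 5, 36, 26, 38, 18, 32, 8, 6]
  queue [12] -> pop 12, enqueue [none], visited so far: [47, 5, 36, 26, 38, 18, 32, 8, 6, 12]
Result: [47, 5, 36, 26, 38, 18, 32, 8, 6, 12]


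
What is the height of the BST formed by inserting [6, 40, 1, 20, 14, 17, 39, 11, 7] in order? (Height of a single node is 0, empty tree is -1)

Insertion order: [6, 40, 1, 20, 14, 17, 39, 11, 7]
Tree (level-order array): [6, 1, 40, None, None, 20, None, 14, 39, 11, 17, None, None, 7]
Compute height bottom-up (empty subtree = -1):
  height(1) = 1 + max(-1, -1) = 0
  height(7) = 1 + max(-1, -1) = 0
  height(11) = 1 + max(0, -1) = 1
  height(17) = 1 + max(-1, -1) = 0
  height(14) = 1 + max(1, 0) = 2
  height(39) = 1 + max(-1, -1) = 0
  height(20) = 1 + max(2, 0) = 3
  height(40) = 1 + max(3, -1) = 4
  height(6) = 1 + max(0, 4) = 5
Height = 5


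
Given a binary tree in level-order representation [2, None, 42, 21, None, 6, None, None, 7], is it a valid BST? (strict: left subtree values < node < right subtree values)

Level-order array: [2, None, 42, 21, None, 6, None, None, 7]
Validate using subtree bounds (lo, hi): at each node, require lo < value < hi,
then recurse left with hi=value and right with lo=value.
Preorder trace (stopping at first violation):
  at node 2 with bounds (-inf, +inf): OK
  at node 42 with bounds (2, +inf): OK
  at node 21 with bounds (2, 42): OK
  at node 6 with bounds (2, 21): OK
  at node 7 with bounds (6, 21): OK
No violation found at any node.
Result: Valid BST


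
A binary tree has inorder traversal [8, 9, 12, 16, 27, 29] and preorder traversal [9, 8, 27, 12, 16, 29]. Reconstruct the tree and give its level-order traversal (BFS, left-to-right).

Inorder:  [8, 9, 12, 16, 27, 29]
Preorder: [9, 8, 27, 12, 16, 29]
Algorithm: preorder visits root first, so consume preorder in order;
for each root, split the current inorder slice at that value into
left-subtree inorder and right-subtree inorder, then recurse.
Recursive splits:
  root=9; inorder splits into left=[8], right=[12, 16, 27, 29]
  root=8; inorder splits into left=[], right=[]
  root=27; inorder splits into left=[12, 16], right=[29]
  root=12; inorder splits into left=[], right=[16]
  root=16; inorder splits into left=[], right=[]
  root=29; inorder splits into left=[], right=[]
Reconstructed level-order: [9, 8, 27, 12, 29, 16]


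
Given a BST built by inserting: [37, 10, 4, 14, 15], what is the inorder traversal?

Tree insertion order: [37, 10, 4, 14, 15]
Tree (level-order array): [37, 10, None, 4, 14, None, None, None, 15]
Inorder traversal: [4, 10, 14, 15, 37]


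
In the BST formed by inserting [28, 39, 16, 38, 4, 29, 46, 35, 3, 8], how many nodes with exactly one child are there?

Tree built from: [28, 39, 16, 38, 4, 29, 46, 35, 3, 8]
Tree (level-order array): [28, 16, 39, 4, None, 38, 46, 3, 8, 29, None, None, None, None, None, None, None, None, 35]
Rule: These are nodes with exactly 1 non-null child.
Per-node child counts:
  node 28: 2 child(ren)
  node 16: 1 child(ren)
  node 4: 2 child(ren)
  node 3: 0 child(ren)
  node 8: 0 child(ren)
  node 39: 2 child(ren)
  node 38: 1 child(ren)
  node 29: 1 child(ren)
  node 35: 0 child(ren)
  node 46: 0 child(ren)
Matching nodes: [16, 38, 29]
Count of nodes with exactly one child: 3


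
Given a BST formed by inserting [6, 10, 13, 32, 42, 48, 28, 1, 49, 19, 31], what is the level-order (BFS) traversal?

Tree insertion order: [6, 10, 13, 32, 42, 48, 28, 1, 49, 19, 31]
Tree (level-order array): [6, 1, 10, None, None, None, 13, None, 32, 28, 42, 19, 31, None, 48, None, None, None, None, None, 49]
BFS from the root, enqueuing left then right child of each popped node:
  queue [6] -> pop 6, enqueue [1, 10], visited so far: [6]
  queue [1, 10] -> pop 1, enqueue [none], visited so far: [6, 1]
  queue [10] -> pop 10, enqueue [13], visited so far: [6, 1, 10]
  queue [13] -> pop 13, enqueue [32], visited so far: [6, 1, 10, 13]
  queue [32] -> pop 32, enqueue [28, 42], visited so far: [6, 1, 10, 13, 32]
  queue [28, 42] -> pop 28, enqueue [19, 31], visited so far: [6, 1, 10, 13, 32, 28]
  queue [42, 19, 31] -> pop 42, enqueue [48], visited so far: [6, 1, 10, 13, 32, 28, 42]
  queue [19, 31, 48] -> pop 19, enqueue [none], visited so far: [6, 1, 10, 13, 32, 28, 42, 19]
  queue [31, 48] -> pop 31, enqueue [none], visited so far: [6, 1, 10, 13, 32, 28, 42, 19, 31]
  queue [48] -> pop 48, enqueue [49], visited so far: [6, 1, 10, 13, 32, 28, 42, 19, 31, 48]
  queue [49] -> pop 49, enqueue [none], visited so far: [6, 1, 10, 13, 32, 28, 42, 19, 31, 48, 49]
Result: [6, 1, 10, 13, 32, 28, 42, 19, 31, 48, 49]


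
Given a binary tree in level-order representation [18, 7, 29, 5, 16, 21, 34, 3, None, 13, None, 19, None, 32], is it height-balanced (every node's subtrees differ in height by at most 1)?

Tree (level-order array): [18, 7, 29, 5, 16, 21, 34, 3, None, 13, None, 19, None, 32]
Definition: a tree is height-balanced if, at every node, |h(left) - h(right)| <= 1 (empty subtree has height -1).
Bottom-up per-node check:
  node 3: h_left=-1, h_right=-1, diff=0 [OK], height=0
  node 5: h_left=0, h_right=-1, diff=1 [OK], height=1
  node 13: h_left=-1, h_right=-1, diff=0 [OK], height=0
  node 16: h_left=0, h_right=-1, diff=1 [OK], height=1
  node 7: h_left=1, h_right=1, diff=0 [OK], height=2
  node 19: h_left=-1, h_right=-1, diff=0 [OK], height=0
  node 21: h_left=0, h_right=-1, diff=1 [OK], height=1
  node 32: h_left=-1, h_right=-1, diff=0 [OK], height=0
  node 34: h_left=0, h_right=-1, diff=1 [OK], height=1
  node 29: h_left=1, h_right=1, diff=0 [OK], height=2
  node 18: h_left=2, h_right=2, diff=0 [OK], height=3
All nodes satisfy the balance condition.
Result: Balanced


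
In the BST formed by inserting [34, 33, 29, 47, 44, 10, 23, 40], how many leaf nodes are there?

Tree built from: [34, 33, 29, 47, 44, 10, 23, 40]
Tree (level-order array): [34, 33, 47, 29, None, 44, None, 10, None, 40, None, None, 23]
Rule: A leaf has 0 children.
Per-node child counts:
  node 34: 2 child(ren)
  node 33: 1 child(ren)
  node 29: 1 child(ren)
  node 10: 1 child(ren)
  node 23: 0 child(ren)
  node 47: 1 child(ren)
  node 44: 1 child(ren)
  node 40: 0 child(ren)
Matching nodes: [23, 40]
Count of leaf nodes: 2


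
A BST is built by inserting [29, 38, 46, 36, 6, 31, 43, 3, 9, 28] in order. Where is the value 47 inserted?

Starting tree (level order): [29, 6, 38, 3, 9, 36, 46, None, None, None, 28, 31, None, 43]
Insertion path: 29 -> 38 -> 46
Result: insert 47 as right child of 46
Final tree (level order): [29, 6, 38, 3, 9, 36, 46, None, None, None, 28, 31, None, 43, 47]


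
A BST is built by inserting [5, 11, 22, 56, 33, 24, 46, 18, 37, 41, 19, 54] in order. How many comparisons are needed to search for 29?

Search path for 29: 5 -> 11 -> 22 -> 56 -> 33 -> 24
Found: False
Comparisons: 6


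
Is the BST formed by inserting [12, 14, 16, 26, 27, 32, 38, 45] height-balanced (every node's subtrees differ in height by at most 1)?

Tree (level-order array): [12, None, 14, None, 16, None, 26, None, 27, None, 32, None, 38, None, 45]
Definition: a tree is height-balanced if, at every node, |h(left) - h(right)| <= 1 (empty subtree has height -1).
Bottom-up per-node check:
  node 45: h_left=-1, h_right=-1, diff=0 [OK], height=0
  node 38: h_left=-1, h_right=0, diff=1 [OK], height=1
  node 32: h_left=-1, h_right=1, diff=2 [FAIL (|-1-1|=2 > 1)], height=2
  node 27: h_left=-1, h_right=2, diff=3 [FAIL (|-1-2|=3 > 1)], height=3
  node 26: h_left=-1, h_right=3, diff=4 [FAIL (|-1-3|=4 > 1)], height=4
  node 16: h_left=-1, h_right=4, diff=5 [FAIL (|-1-4|=5 > 1)], height=5
  node 14: h_left=-1, h_right=5, diff=6 [FAIL (|-1-5|=6 > 1)], height=6
  node 12: h_left=-1, h_right=6, diff=7 [FAIL (|-1-6|=7 > 1)], height=7
Node 32 violates the condition: |-1 - 1| = 2 > 1.
Result: Not balanced


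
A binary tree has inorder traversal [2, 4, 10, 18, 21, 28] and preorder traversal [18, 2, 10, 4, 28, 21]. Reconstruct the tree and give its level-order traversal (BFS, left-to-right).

Inorder:  [2, 4, 10, 18, 21, 28]
Preorder: [18, 2, 10, 4, 28, 21]
Algorithm: preorder visits root first, so consume preorder in order;
for each root, split the current inorder slice at that value into
left-subtree inorder and right-subtree inorder, then recurse.
Recursive splits:
  root=18; inorder splits into left=[2, 4, 10], right=[21, 28]
  root=2; inorder splits into left=[], right=[4, 10]
  root=10; inorder splits into left=[4], right=[]
  root=4; inorder splits into left=[], right=[]
  root=28; inorder splits into left=[21], right=[]
  root=21; inorder splits into left=[], right=[]
Reconstructed level-order: [18, 2, 28, 10, 21, 4]
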